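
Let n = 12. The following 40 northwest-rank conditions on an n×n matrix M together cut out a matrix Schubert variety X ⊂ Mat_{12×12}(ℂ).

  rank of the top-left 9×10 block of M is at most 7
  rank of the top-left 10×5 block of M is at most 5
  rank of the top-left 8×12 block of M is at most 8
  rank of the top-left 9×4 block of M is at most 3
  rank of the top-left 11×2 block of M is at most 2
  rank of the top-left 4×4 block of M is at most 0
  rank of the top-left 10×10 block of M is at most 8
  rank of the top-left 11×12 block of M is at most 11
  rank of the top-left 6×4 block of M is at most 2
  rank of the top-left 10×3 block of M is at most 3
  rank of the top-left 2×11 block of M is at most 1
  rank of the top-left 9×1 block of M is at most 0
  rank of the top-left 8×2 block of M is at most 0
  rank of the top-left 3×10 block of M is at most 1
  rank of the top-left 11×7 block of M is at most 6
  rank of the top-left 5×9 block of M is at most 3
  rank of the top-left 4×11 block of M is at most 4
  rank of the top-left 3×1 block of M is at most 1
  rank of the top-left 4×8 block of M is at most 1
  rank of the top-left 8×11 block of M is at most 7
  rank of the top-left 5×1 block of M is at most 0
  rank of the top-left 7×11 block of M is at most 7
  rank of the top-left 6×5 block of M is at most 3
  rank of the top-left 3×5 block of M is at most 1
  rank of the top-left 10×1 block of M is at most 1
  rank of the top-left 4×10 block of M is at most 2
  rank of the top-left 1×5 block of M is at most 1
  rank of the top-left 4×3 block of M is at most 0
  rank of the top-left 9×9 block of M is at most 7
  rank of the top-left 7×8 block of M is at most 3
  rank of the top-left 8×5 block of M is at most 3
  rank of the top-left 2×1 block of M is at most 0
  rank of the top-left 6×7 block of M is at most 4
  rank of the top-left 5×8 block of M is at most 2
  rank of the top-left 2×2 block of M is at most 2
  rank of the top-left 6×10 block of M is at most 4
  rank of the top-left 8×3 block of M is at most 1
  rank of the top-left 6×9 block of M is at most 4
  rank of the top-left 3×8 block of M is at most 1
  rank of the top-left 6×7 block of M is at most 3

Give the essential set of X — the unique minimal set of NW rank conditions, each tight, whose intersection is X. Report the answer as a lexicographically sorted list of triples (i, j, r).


Rank table r_w(12×12) implied by the 40 constraints:

  i=1: 0 | 0 | 0 | 0 | 1 | 1 | 1 | 1 | 1 | 1 | 1 | 1
  i=2: 0 | 0 | 0 | 0 | 1 | 1 | 1 | 1 | 1 | 1 | 1 | 2
  i=3: 0 | 0 | 0 | 0 | 1 | 1 | 1 | 1 | 1 | 1 | 2 | 3
  i=4: 0 | 0 | 0 | 0 | 1 | 1 | 1 | 1 | 2 | 2 | 3 | 4
  i=5: 0 | 0 | 1 | 1 | 2 | 2 | 2 | 2 | 3 | 3 | 4 | 5
  i=6: 0 | 0 | 1 | 2 | 3 | 3 | 3 | 3 | 4 | 4 | 5 | 6
  i=7: 0 | 0 | 1 | 2 | 3 | 3 | 3 | 3 | 4 | 5 | 6 | 7
  i=8: 0 | 0 | 1 | 2 | 3 | 4 | 4 | 4 | 5 | 6 | 7 | 8
  i=9: 0 | 1 | 2 | 3 | 4 | 5 | 5 | 5 | 6 | 7 | 8 | 9
  i=10: 1 | 2 | 3 | 4 | 5 | 6 | 6 | 6 | 7 | 8 | 9 | 10
  i=11: 1 | 2 | 3 | 4 | 5 | 6 | 6 | 7 | 8 | 9 | 10 | 11
  i=12: 1 | 2 | 3 | 4 | 5 | 6 | 7 | 8 | 9 | 10 | 11 | 12

the unique w with this rank table is (5, 12, 11, 9, 3, 4, 10, 6, 2, 1, 8, 7).

Rothe diagram D(w) (43 cells), 8 SE-corners (essential conditions):

[(2, 11, 1), (3, 10, 1), (4, 4, 0), (4, 8, 1), (7, 8, 3), (8, 2, 0), (9, 1, 0), (11, 7, 6)]


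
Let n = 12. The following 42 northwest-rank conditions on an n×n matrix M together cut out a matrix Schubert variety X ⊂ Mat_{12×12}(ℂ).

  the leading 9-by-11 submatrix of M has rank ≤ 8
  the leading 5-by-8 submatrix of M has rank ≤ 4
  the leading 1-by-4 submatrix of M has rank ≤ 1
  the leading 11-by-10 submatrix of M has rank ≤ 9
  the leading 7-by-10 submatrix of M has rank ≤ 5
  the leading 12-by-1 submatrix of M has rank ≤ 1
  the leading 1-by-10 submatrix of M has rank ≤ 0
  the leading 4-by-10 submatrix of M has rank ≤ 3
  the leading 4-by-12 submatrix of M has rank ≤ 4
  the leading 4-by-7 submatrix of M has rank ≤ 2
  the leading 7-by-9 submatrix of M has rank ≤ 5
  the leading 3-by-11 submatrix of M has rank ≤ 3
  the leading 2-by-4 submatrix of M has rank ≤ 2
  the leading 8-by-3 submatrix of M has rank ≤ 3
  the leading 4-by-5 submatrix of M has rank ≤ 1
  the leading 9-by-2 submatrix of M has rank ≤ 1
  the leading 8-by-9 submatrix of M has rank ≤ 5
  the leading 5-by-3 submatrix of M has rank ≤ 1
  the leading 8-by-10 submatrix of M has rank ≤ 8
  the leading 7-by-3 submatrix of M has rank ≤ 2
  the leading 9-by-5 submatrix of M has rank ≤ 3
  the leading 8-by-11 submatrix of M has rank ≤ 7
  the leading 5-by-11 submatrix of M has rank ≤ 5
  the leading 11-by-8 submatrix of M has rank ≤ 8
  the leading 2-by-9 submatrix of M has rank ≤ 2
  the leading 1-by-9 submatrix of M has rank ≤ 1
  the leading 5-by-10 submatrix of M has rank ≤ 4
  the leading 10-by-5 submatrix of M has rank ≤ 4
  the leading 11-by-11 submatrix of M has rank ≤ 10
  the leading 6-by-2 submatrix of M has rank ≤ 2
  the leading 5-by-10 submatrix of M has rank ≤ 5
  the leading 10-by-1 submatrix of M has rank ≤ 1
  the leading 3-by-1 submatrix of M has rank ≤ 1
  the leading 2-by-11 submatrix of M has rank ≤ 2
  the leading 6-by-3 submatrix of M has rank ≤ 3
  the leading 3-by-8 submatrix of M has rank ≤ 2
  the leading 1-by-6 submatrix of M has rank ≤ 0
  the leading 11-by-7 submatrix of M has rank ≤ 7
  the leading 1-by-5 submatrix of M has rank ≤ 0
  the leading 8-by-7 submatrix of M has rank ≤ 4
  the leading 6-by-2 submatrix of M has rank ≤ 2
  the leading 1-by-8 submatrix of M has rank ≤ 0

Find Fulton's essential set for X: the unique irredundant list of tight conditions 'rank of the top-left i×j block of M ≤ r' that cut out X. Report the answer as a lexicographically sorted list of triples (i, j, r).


Propagating the 42 rank bounds to every northwest block:

  R[1]: 0, 0, 0, 0, 0, 0, 0, 0, 0, 0, 1, 1
  R[2]: 1, 1, 1, 1, 1, 1, 1, 1, 1, 1, 2, 2
  R[3]: 1, 1, 1, 1, 1, 2, 2, 2, 2, 2, 3, 3
  R[4]: 1, 1, 1, 1, 1, 2, 2, 3, 3, 3, 4, 4
  R[5]: 1, 1, 1, 2, 2, 3, 3, 4, 4, 4, 5, 5
  R[6]: 1, 1, 2, 3, 3, 4, 4, 5, 5, 5, 6, 6
  R[7]: 1, 1, 2, 3, 3, 4, 4, 5, 5, 5, 6, 7
  R[8]: 1, 1, 2, 3, 3, 4, 4, 5, 5, 6, 7, 8
  R[9]: 1, 1, 2, 3, 3, 4, 5, 6, 6, 7, 8, 9
  R[10]: 1, 2, 3, 4, 4, 5, 6, 7, 7, 8, 9, 10
  R[11]: 1, 2, 3, 4, 5, 6, 7, 8, 8, 9, 10, 11
  R[12]: 1, 2, 3, 4, 5, 6, 7, 8, 9, 10, 11, 12

so w = (11, 1, 6, 8, 4, 3, 12, 10, 7, 2, 5, 9).

ℓ(w)=33; the 9 essential cells (i,j,r):

[(1, 10, 0), (4, 5, 1), (4, 7, 2), (5, 3, 1), (7, 10, 5), (8, 7, 4), (8, 9, 5), (9, 2, 1), (9, 5, 3)]


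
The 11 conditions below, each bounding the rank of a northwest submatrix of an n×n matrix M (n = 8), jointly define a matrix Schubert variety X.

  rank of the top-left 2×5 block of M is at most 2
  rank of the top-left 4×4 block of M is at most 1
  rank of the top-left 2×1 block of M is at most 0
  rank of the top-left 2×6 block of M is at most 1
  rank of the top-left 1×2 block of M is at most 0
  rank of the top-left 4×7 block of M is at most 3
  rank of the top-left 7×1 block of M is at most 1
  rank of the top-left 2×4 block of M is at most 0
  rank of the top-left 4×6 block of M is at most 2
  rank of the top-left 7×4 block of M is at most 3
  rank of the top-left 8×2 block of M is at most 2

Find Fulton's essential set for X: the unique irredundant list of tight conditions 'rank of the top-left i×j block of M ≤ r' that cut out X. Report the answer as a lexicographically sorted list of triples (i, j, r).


Computing R[i][j] = min implied NW-rank bound (n=8, 11 conditions):

  0 | 0 | 0 | 0 | 1 | 1 | 1 | 1
  0 | 0 | 0 | 0 | 1 | 1 | 2 | 2
  1 | 1 | 1 | 1 | 2 | 2 | 3 | 3
  1 | 1 | 1 | 1 | 2 | 2 | 3 | 4
  1 | 2 | 2 | 2 | 3 | 3 | 4 | 5
  1 | 2 | 3 | 3 | 4 | 4 | 5 | 6
  1 | 2 | 3 | 3 | 4 | 5 | 6 | 7
  1 | 2 | 3 | 4 | 5 | 6 | 7 | 8

so w = (5, 7, 1, 8, 2, 3, 6, 4).

Rothe diagram D(w) (14 cells), 5 SE-corners (essential conditions):

[(2, 4, 0), (2, 6, 1), (4, 4, 1), (4, 6, 2), (7, 4, 3)]


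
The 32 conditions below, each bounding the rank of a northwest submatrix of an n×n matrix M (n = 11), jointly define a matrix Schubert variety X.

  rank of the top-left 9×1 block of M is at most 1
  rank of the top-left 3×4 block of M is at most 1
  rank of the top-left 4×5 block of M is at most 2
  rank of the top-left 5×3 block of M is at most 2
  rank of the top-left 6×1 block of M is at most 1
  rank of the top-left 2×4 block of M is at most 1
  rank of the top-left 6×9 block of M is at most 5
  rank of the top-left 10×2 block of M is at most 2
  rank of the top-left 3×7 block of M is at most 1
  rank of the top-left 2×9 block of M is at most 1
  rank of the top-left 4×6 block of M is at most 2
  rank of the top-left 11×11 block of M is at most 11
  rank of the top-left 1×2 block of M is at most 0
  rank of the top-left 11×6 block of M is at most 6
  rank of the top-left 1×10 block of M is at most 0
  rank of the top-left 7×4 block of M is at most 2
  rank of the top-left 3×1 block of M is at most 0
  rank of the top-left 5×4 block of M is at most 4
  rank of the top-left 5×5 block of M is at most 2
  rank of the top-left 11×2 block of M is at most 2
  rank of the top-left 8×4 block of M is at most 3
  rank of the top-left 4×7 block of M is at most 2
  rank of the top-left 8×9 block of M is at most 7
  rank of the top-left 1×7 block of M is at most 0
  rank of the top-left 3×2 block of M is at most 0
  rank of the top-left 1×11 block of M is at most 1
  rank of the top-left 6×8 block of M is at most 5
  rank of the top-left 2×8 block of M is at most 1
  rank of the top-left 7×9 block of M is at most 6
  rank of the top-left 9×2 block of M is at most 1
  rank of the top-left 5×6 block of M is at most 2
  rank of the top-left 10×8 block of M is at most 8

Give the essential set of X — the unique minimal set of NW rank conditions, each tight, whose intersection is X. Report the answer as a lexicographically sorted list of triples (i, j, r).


The tightest implied rank at each (i,j), from the 32 conditions:

  0  0  0  0  0  0  0  0  0  0  1
  0  0  1  1  1  1  1  1  1  1  2
  0  0  1  1  1  1  1  2  2  2  3
  1  1  2  2  2  2  2  3  3  3  4
  1  1  2  2  2  2  3  4  4  4  5
  1  1  2  2  3  3  4  5  5  5  6
  1  1  2  2  3  4  5  6  6  6  7
  1  1  2  3  4  5  6  7  7  7  8
  1  1  2  3  4  5  6  7  8  8  9
  1  2  3  4  5  6  7  8  9  9  10
  1  2  3  4  5  6  7  8  9  10  11

reading off 1-entries of Δ²R: w = (11, 3, 8, 1, 7, 5, 6, 4, 9, 2, 10).

D(w) has 28 cells with 6 SE-corners; essential set:

[(1, 10, 0), (3, 2, 0), (3, 7, 1), (5, 6, 2), (7, 4, 2), (9, 2, 1)]


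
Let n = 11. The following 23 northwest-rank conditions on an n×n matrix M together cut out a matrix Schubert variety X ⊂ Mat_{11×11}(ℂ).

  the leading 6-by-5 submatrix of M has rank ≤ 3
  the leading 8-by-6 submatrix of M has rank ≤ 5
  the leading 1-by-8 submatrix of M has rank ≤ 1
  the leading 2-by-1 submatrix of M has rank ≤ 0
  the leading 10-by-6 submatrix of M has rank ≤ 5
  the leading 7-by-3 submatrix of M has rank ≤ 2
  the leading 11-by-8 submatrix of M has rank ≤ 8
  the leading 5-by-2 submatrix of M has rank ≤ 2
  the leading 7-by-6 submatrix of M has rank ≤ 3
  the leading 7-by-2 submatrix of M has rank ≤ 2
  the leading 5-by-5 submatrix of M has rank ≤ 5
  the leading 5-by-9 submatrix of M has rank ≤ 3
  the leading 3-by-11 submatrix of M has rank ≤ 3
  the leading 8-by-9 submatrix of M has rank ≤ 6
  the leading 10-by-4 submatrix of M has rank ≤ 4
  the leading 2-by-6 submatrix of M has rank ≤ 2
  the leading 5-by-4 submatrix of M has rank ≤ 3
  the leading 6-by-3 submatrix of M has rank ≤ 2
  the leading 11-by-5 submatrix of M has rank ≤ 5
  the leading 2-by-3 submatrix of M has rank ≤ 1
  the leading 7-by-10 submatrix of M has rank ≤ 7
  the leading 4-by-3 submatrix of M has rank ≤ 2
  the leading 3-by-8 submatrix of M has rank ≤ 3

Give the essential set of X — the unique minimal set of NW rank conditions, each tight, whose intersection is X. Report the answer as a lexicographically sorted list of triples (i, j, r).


Recovering R(i,j) via the rank-extension bound from the 23 conditions:

  row 1: 0, 1, 1, 1, 1, 1, 1, 1, 1, 1, 1
  row 2: 0, 1, 1, 2, 2, 2, 2, 2, 2, 2, 2
  row 3: 1, 2, 2, 3, 3, 3, 3, 3, 3, 3, 3
  row 4: 1, 2, 2, 3, 3, 3, 3, 3, 3, 4, 4
  row 5: 1, 2, 2, 3, 3, 3, 3, 3, 3, 4, 5
  row 6: 1, 2, 2, 3, 3, 3, 4, 4, 4, 5, 6
  row 7: 1, 2, 2, 3, 3, 3, 4, 5, 5, 6, 7
  row 8: 1, 2, 3, 4, 4, 4, 5, 6, 6, 7, 8
  row 9: 1, 2, 3, 4, 5, 5, 6, 7, 7, 8, 9
  row 10: 1, 2, 3, 4, 5, 5, 6, 7, 8, 9, 10
  row 11: 1, 2, 3, 4, 5, 6, 7, 8, 9, 10, 11

reading off 1-entries of Δ²R: w = (2, 4, 1, 10, 11, 7, 8, 3, 5, 9, 6).

Rothe diagram D(w) (22 cells), 6 SE-corners (essential conditions):

[(2, 1, 0), (2, 3, 1), (5, 9, 3), (7, 3, 2), (7, 6, 3), (10, 6, 5)]


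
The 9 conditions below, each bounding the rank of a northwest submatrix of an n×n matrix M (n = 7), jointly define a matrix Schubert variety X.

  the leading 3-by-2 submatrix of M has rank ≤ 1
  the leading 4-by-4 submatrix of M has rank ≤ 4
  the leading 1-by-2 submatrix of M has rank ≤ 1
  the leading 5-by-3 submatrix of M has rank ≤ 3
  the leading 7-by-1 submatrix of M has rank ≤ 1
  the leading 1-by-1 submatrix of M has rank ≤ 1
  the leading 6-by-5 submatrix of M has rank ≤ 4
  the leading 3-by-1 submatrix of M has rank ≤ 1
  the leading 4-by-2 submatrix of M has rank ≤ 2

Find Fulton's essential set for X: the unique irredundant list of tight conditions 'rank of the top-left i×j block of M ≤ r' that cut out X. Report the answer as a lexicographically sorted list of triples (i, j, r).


Computing R[i][j] = min implied NW-rank bound (n=7, 9 conditions):

  1, 1, 1, 1, 1, 1, 1
  1, 1, 2, 2, 2, 2, 2
  1, 1, 2, 3, 3, 3, 3
  1, 2, 3, 4, 4, 4, 4
  1, 2, 3, 4, 4, 5, 5
  1, 2, 3, 4, 4, 5, 6
  1, 2, 3, 4, 5, 6, 7

reading off 1-entries of Δ²R: w = (1, 3, 4, 2, 6, 7, 5).

|D(w)|=4, |Ess(w)|=2:

[(3, 2, 1), (6, 5, 4)]


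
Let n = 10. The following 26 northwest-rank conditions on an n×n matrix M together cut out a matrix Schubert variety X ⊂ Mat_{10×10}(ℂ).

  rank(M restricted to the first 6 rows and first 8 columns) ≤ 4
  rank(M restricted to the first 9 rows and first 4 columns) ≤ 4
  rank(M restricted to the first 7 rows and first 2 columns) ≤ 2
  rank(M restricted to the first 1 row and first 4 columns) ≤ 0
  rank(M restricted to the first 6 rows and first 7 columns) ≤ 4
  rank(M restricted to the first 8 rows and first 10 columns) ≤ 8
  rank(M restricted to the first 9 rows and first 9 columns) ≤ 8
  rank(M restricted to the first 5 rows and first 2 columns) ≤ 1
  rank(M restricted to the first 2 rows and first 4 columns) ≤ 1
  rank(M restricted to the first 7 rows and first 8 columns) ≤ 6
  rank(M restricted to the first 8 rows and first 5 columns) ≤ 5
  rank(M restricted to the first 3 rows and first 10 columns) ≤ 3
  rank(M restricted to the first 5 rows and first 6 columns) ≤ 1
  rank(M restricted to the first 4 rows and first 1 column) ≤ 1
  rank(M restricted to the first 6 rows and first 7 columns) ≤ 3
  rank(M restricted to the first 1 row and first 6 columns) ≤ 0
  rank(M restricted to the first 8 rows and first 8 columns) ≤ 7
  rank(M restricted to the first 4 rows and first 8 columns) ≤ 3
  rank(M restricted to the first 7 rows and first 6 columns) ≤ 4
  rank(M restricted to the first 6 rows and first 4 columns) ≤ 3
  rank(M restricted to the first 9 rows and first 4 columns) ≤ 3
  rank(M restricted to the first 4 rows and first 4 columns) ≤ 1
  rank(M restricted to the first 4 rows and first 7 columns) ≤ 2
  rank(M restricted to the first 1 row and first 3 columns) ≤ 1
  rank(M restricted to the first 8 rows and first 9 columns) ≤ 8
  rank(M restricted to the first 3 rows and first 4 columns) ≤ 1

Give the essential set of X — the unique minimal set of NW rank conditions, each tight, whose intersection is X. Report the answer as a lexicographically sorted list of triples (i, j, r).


The tightest implied rank at each (i,j), from the 26 conditions:

  i=1: 0, 0, 0, 0, 0, 0, 1, 1, 1, 1
  i=2: 1, 1, 1, 1, 1, 1, 2, 2, 2, 2
  i=3: 1, 1, 1, 1, 1, 1, 2, 3, 3, 3
  i=4: 1, 1, 1, 1, 1, 1, 2, 3, 4, 4
  i=5: 1, 1, 1, 1, 1, 1, 2, 3, 4, 5
  i=6: 1, 2, 2, 2, 2, 2, 3, 4, 5, 6
  i=7: 1, 2, 3, 3, 3, 3, 4, 5, 6, 7
  i=8: 1, 2, 3, 3, 4, 4, 5, 6, 7, 8
  i=9: 1, 2, 3, 3, 4, 5, 6, 7, 8, 9
  i=10: 1, 2, 3, 4, 5, 6, 7, 8, 9, 10

second differences of R give the permutation w = (7, 1, 8, 9, 10, 2, 3, 5, 6, 4).

|D(w)|=23, |Ess(w)|=3:

[(1, 6, 0), (5, 6, 1), (9, 4, 3)]


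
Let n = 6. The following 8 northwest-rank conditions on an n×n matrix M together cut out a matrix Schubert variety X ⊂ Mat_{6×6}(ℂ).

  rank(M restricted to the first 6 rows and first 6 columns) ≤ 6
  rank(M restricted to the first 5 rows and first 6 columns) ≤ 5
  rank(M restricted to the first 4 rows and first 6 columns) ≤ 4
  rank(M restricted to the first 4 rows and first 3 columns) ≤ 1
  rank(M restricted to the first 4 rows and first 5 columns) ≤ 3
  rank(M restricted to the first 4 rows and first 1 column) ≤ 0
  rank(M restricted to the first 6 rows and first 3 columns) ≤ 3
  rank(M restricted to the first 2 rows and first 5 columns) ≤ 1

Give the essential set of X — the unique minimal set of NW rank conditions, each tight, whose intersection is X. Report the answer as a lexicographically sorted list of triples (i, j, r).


Computing R[i][j] = min implied NW-rank bound (n=6, 8 conditions):

  i=1: 0 1 1 1 1 1
  i=2: 0 1 1 1 1 2
  i=3: 0 1 1 2 2 3
  i=4: 0 1 1 2 3 4
  i=5: 1 2 2 3 4 5
  i=6: 1 2 3 4 5 6

the unique w with this rank table is (2, 6, 4, 5, 1, 3).

D(w) has 9 cells with 3 SE-corners; essential set:

[(2, 5, 1), (4, 1, 0), (4, 3, 1)]


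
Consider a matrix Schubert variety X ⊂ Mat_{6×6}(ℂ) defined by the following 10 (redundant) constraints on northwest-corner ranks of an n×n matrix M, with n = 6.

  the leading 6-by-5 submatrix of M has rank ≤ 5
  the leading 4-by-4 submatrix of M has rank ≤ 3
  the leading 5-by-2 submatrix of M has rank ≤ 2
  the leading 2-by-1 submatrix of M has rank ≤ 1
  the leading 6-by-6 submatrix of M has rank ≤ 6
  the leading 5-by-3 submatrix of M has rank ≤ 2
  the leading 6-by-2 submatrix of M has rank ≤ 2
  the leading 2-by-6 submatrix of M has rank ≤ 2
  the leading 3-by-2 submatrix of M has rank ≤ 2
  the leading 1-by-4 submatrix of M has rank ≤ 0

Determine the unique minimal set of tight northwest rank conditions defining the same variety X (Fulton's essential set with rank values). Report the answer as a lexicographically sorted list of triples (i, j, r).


Rank table r_w(6×6) implied by the 10 constraints:

  0 | 0 | 0 | 0 | 1 | 1
  1 | 1 | 1 | 1 | 2 | 2
  1 | 2 | 2 | 2 | 3 | 3
  1 | 2 | 2 | 3 | 4 | 4
  1 | 2 | 2 | 3 | 4 | 5
  1 | 2 | 3 | 4 | 5 | 6

the unique w with this rank table is (5, 1, 2, 4, 6, 3).

Fulton essential set (2 of the 6 Rothe cells):

[(1, 4, 0), (5, 3, 2)]


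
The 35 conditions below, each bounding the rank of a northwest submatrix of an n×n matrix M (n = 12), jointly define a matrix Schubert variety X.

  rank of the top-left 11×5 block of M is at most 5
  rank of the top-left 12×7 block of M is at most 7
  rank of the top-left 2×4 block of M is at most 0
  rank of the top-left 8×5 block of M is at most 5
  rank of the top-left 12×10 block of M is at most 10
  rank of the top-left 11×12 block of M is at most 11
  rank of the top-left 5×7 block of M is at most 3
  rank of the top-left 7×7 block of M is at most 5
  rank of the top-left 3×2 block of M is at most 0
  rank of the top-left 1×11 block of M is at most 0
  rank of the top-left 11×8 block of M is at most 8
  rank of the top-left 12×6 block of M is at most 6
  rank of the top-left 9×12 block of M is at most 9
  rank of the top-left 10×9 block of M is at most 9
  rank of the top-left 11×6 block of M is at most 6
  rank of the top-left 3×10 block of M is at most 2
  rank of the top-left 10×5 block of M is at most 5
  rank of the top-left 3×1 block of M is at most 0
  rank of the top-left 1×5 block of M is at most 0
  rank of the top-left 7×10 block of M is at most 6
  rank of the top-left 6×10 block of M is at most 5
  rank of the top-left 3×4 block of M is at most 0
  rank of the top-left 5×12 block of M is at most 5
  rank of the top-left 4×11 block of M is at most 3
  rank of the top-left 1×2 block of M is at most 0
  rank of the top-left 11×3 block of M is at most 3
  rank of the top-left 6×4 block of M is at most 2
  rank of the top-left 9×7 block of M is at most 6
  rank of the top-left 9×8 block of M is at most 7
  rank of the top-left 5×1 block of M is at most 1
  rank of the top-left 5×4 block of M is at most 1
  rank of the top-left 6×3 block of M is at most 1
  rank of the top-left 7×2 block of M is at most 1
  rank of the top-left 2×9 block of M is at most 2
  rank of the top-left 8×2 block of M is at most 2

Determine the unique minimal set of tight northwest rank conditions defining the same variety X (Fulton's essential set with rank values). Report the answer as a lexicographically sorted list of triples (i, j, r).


Rank table r_w(12×12) implied by the 35 constraints:

  0, 0, 0, 0, 0, 0, 0, 0, 0, 0, 0, 1
  0, 0, 0, 0, 1, 1, 1, 1, 1, 1, 1, 2
  0, 0, 0, 0, 1, 2, 2, 2, 2, 2, 2, 3
  1, 1, 1, 1, 2, 3, 3, 3, 3, 3, 3, 4
  1, 1, 1, 1, 2, 3, 3, 4, 4, 4, 4, 5
  1, 1, 1, 2, 3, 4, 4, 5, 5, 5, 5, 6
  1, 1, 2, 3, 4, 5, 5, 6, 6, 6, 6, 7
  1, 2, 3, 4, 5, 6, 6, 7, 7, 7, 7, 8
  1, 2, 3, 4, 5, 6, 6, 7, 8, 8, 8, 9
  1, 2, 3, 4, 5, 6, 7, 8, 9, 9, 9, 10
  1, 2, 3, 4, 5, 6, 7, 8, 9, 10, 10, 11
  1, 2, 3, 4, 5, 6, 7, 8, 9, 10, 11, 12

so w = (12, 5, 6, 1, 8, 4, 3, 2, 9, 7, 10, 11).

Rothe diagram D(w) (27 cells), 7 SE-corners (essential conditions):

[(1, 11, 0), (3, 4, 0), (5, 4, 1), (5, 7, 3), (6, 3, 1), (7, 2, 1), (9, 7, 6)]


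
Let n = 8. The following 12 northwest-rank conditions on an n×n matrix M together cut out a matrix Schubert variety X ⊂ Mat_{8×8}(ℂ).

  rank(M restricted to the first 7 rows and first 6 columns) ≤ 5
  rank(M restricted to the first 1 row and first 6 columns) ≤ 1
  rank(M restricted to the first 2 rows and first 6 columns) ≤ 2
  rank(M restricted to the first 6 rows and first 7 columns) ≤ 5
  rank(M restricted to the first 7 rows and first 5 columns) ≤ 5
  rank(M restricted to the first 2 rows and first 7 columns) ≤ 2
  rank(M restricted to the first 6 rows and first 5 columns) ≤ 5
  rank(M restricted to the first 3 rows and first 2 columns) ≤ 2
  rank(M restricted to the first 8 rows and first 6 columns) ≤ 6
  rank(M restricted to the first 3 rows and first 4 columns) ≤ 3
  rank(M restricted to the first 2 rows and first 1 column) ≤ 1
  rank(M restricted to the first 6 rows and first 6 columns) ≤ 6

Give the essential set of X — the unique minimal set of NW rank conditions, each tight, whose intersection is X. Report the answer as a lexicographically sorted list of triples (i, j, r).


Computing R[i][j] = min implied NW-rank bound (n=8, 12 conditions):

  row 1: 1 1 1 1 1 1 1 1
  row 2: 1 2 2 2 2 2 2 2
  row 3: 1 2 3 3 3 3 3 3
  row 4: 1 2 3 4 4 4 4 4
  row 5: 1 2 3 4 5 5 5 5
  row 6: 1 2 3 4 5 5 5 6
  row 7: 1 2 3 4 5 5 6 7
  row 8: 1 2 3 4 5 6 7 8

reading off 1-entries of Δ²R: w = (1, 2, 3, 4, 5, 8, 7, 6).

2 SE-corners of the 3-cell Rothe diagram give Ess(w):

[(6, 7, 5), (7, 6, 5)]


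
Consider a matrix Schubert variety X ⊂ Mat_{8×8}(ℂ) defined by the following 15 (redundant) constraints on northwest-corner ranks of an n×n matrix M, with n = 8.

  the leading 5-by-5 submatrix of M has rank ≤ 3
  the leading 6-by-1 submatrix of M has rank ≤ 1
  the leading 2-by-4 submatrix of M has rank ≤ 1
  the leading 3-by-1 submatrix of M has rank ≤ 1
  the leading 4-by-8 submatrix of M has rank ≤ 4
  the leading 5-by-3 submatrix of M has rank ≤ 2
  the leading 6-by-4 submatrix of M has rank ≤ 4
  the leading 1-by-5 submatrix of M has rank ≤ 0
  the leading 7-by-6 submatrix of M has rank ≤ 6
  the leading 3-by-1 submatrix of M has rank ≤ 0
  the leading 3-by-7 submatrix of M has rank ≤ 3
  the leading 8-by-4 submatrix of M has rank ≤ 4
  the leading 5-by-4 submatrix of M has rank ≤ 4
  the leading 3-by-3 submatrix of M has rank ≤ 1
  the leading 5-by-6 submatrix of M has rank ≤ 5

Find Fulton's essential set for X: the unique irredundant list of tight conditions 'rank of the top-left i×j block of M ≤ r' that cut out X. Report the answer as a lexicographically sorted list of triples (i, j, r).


Propagating the 15 rank bounds to every northwest block:

  R[1]: 0, 0, 0, 0, 0, 1, 1, 1
  R[2]: 0, 1, 1, 1, 1, 2, 2, 2
  R[3]: 0, 1, 1, 2, 2, 3, 3, 3
  R[4]: 1, 2, 2, 3, 3, 4, 4, 4
  R[5]: 1, 2, 2, 3, 3, 4, 5, 5
  R[6]: 1, 2, 3, 4, 4, 5, 6, 6
  R[7]: 1, 2, 3, 4, 5, 6, 7, 7
  R[8]: 1, 2, 3, 4, 5, 6, 7, 8

second differences of R give the permutation w = (6, 2, 4, 1, 7, 3, 5, 8).

D(w) has 10 cells with 5 SE-corners; essential set:

[(1, 5, 0), (3, 1, 0), (3, 3, 1), (5, 3, 2), (5, 5, 3)]


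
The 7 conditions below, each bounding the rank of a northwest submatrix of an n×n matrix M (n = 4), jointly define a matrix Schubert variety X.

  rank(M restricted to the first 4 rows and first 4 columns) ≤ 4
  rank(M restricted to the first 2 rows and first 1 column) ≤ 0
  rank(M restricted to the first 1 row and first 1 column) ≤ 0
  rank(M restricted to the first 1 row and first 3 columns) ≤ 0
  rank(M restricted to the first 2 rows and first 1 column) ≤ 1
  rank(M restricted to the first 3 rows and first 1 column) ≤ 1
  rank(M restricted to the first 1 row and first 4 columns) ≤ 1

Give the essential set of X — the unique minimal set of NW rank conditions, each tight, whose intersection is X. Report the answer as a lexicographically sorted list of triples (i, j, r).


Reconstructing r_w from the 7 given conditions:

  row 1: 0, 0, 0, 1
  row 2: 0, 1, 1, 2
  row 3: 1, 2, 2, 3
  row 4: 1, 2, 3, 4

reading off 1-entries of Δ²R: w = (4, 2, 1, 3).

D(w) has 4 cells with 2 SE-corners; essential set:

[(1, 3, 0), (2, 1, 0)]


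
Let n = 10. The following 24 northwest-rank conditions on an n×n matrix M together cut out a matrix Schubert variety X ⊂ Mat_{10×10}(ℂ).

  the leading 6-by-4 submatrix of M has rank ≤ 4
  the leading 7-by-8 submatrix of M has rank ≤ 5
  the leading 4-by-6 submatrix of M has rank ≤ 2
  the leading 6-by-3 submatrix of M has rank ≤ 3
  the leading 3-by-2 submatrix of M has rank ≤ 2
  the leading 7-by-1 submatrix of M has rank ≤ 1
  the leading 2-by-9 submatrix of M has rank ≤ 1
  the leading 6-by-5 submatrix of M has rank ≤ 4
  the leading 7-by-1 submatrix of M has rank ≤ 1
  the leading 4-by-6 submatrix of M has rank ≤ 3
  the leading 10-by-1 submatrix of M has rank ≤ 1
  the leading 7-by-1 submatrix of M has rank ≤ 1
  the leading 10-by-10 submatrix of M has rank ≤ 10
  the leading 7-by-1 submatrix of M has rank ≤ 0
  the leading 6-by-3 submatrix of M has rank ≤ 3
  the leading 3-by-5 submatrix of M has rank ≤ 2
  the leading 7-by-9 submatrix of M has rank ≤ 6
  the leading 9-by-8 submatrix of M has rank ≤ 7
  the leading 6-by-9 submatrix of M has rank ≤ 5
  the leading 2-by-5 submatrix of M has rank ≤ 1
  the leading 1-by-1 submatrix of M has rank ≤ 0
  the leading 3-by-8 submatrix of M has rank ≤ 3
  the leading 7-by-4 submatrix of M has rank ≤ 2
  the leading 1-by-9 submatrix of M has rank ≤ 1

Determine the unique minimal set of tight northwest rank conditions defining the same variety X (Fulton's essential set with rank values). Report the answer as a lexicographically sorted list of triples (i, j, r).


Computing R[i][j] = min implied NW-rank bound (n=10, 24 conditions):

  R[1]: 0 | 1 | 1 | 1 | 1 | 1 | 1 | 1 | 1 | 1
  R[2]: 0 | 1 | 1 | 1 | 1 | 1 | 1 | 1 | 1 | 2
  R[3]: 0 | 1 | 2 | 2 | 2 | 2 | 2 | 2 | 2 | 3
  R[4]: 0 | 1 | 2 | 2 | 2 | 2 | 3 | 3 | 3 | 4
  R[5]: 0 | 1 | 2 | 2 | 3 | 3 | 4 | 4 | 4 | 5
  R[6]: 0 | 1 | 2 | 2 | 3 | 4 | 5 | 5 | 5 | 6
  R[7]: 0 | 1 | 2 | 2 | 3 | 4 | 5 | 5 | 6 | 7
  R[8]: 1 | 2 | 3 | 3 | 4 | 5 | 6 | 6 | 7 | 8
  R[9]: 1 | 2 | 3 | 4 | 5 | 6 | 7 | 7 | 8 | 9
  R[10]: 1 | 2 | 3 | 4 | 5 | 6 | 7 | 8 | 9 | 10

hence w(1..10) = (2, 10, 3, 7, 5, 6, 9, 1, 4, 8).

5 SE-corners of the 21-cell Rothe diagram give Ess(w):

[(2, 9, 1), (4, 6, 2), (7, 1, 0), (7, 4, 2), (7, 8, 5)]


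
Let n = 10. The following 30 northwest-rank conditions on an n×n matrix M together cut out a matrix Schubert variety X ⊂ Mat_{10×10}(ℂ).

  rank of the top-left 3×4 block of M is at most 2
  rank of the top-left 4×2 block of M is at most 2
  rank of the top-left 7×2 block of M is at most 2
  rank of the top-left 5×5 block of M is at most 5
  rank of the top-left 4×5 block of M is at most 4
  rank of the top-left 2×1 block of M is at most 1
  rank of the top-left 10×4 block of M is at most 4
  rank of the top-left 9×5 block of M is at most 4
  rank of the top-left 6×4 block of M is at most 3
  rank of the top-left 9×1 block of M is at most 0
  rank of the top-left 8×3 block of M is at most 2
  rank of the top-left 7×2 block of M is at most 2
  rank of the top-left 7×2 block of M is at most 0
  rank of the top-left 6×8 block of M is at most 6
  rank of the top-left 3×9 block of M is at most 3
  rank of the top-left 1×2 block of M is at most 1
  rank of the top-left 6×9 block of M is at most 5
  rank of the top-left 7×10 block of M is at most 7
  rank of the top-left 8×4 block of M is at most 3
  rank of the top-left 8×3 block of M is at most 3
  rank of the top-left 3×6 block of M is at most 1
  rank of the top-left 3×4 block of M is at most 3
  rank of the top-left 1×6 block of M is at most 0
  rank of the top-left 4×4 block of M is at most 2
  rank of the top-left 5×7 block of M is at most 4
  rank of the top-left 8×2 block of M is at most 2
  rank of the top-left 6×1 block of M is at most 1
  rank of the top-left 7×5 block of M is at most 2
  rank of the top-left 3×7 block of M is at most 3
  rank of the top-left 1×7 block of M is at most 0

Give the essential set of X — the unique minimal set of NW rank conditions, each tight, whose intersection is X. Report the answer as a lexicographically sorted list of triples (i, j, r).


Reconstructing r_w from the 30 given conditions:

  i=1: 0, 0, 0, 0, 0, 0, 0, 1, 1, 1
  i=2: 0, 0, 1, 1, 1, 1, 1, 2, 2, 2
  i=3: 0, 0, 1, 1, 1, 1, 2, 3, 3, 3
  i=4: 0, 0, 1, 2, 2, 2, 3, 4, 4, 4
  i=5: 0, 0, 1, 2, 2, 3, 4, 5, 5, 5
  i=6: 0, 0, 1, 2, 2, 3, 4, 5, 5, 6
  i=7: 0, 0, 1, 2, 2, 3, 4, 5, 6, 7
  i=8: 0, 1, 2, 3, 3, 4, 5, 6, 7, 8
  i=9: 0, 1, 2, 3, 4, 5, 6, 7, 8, 9
  i=10: 1, 2, 3, 4, 5, 6, 7, 8, 9, 10

reading off 1-entries of Δ²R: w = (8, 3, 7, 4, 6, 10, 9, 2, 5, 1).

Rothe diagram D(w) (28 cells), 6 SE-corners (essential conditions):

[(1, 7, 0), (3, 6, 1), (6, 9, 5), (7, 2, 0), (7, 5, 2), (9, 1, 0)]


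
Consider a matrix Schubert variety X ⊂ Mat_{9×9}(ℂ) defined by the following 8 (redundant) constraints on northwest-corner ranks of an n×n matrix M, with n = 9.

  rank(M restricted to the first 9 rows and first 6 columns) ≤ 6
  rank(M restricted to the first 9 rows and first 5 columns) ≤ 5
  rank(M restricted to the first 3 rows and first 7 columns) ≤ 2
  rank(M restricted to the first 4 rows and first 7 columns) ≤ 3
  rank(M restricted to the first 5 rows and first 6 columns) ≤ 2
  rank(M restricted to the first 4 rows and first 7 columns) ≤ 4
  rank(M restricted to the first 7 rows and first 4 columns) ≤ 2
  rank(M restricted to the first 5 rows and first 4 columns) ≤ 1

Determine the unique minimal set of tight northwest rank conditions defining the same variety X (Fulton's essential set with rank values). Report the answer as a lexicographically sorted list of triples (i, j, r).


Computing R[i][j] = min implied NW-rank bound (n=9, 8 conditions):

  i=1: 1 | 1 | 1 | 1 | 1 | 1 | 1 | 1 | 1
  i=2: 1 | 1 | 1 | 1 | 2 | 2 | 2 | 2 | 2
  i=3: 1 | 1 | 1 | 1 | 2 | 2 | 2 | 3 | 3
  i=4: 1 | 1 | 1 | 1 | 2 | 2 | 3 | 4 | 4
  i=5: 1 | 1 | 1 | 1 | 2 | 2 | 3 | 4 | 5
  i=6: 1 | 2 | 2 | 2 | 3 | 3 | 4 | 5 | 6
  i=7: 1 | 2 | 2 | 2 | 3 | 4 | 5 | 6 | 7
  i=8: 1 | 2 | 3 | 3 | 4 | 5 | 6 | 7 | 8
  i=9: 1 | 2 | 3 | 4 | 5 | 6 | 7 | 8 | 9

second differences of R give the permutation w = (1, 5, 8, 7, 9, 2, 6, 3, 4).

Rothe diagram D(w) (18 cells), 4 SE-corners (essential conditions):

[(3, 7, 2), (5, 4, 1), (5, 6, 2), (7, 4, 2)]


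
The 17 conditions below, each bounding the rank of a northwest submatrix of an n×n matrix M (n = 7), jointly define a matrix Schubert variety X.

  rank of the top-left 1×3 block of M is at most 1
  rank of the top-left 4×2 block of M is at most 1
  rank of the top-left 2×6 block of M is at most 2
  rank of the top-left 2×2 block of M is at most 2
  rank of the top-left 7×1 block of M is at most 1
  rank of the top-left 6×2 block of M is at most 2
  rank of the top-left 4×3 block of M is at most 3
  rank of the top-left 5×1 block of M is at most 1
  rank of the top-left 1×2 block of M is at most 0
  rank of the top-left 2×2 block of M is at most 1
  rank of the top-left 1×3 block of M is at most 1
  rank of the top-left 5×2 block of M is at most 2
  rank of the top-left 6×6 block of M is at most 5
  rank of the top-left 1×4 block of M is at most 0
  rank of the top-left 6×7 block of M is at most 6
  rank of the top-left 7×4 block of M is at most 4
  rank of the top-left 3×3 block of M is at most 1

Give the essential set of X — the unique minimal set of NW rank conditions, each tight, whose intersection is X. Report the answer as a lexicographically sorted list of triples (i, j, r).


Rank table r_w(7×7) implied by the 17 constraints:

  0  0  0  0  1  1  1
  1  1  1  1  2  2  2
  1  1  1  2  3  3  3
  1  1  2  3  4  4  4
  1  2  3  4  5  5  5
  1  2  3  4  5  5  6
  1  2  3  4  5  6  7

reading off 1-entries of Δ²R: w = (5, 1, 4, 3, 2, 7, 6).

ℓ(w)=8; the 4 essential cells (i,j,r):

[(1, 4, 0), (3, 3, 1), (4, 2, 1), (6, 6, 5)]


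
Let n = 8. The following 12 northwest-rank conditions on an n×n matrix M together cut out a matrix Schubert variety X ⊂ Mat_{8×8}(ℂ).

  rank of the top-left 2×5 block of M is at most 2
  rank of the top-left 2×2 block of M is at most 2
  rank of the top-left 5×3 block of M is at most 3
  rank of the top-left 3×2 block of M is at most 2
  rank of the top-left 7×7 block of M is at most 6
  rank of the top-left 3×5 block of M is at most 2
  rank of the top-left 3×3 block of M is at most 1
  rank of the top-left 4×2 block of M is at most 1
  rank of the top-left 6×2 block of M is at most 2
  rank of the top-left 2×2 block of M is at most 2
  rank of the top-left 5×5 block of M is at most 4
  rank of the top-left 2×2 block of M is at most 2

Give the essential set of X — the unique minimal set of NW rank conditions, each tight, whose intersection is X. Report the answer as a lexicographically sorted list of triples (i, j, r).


The tightest implied rank at each (i,j), from the 12 conditions:

  R[1]: 1, 1, 1, 1, 1, 1, 1, 1
  R[2]: 1, 1, 1, 2, 2, 2, 2, 2
  R[3]: 1, 1, 1, 2, 2, 3, 3, 3
  R[4]: 1, 1, 2, 3, 3, 4, 4, 4
  R[5]: 1, 2, 3, 4, 4, 5, 5, 5
  R[6]: 1, 2, 3, 4, 5, 6, 6, 6
  R[7]: 1, 2, 3, 4, 5, 6, 6, 7
  R[8]: 1, 2, 3, 4, 5, 6, 7, 8

so w = (1, 4, 6, 3, 2, 5, 8, 7).

D(w) has 7 cells with 4 SE-corners; essential set:

[(3, 3, 1), (3, 5, 2), (4, 2, 1), (7, 7, 6)]


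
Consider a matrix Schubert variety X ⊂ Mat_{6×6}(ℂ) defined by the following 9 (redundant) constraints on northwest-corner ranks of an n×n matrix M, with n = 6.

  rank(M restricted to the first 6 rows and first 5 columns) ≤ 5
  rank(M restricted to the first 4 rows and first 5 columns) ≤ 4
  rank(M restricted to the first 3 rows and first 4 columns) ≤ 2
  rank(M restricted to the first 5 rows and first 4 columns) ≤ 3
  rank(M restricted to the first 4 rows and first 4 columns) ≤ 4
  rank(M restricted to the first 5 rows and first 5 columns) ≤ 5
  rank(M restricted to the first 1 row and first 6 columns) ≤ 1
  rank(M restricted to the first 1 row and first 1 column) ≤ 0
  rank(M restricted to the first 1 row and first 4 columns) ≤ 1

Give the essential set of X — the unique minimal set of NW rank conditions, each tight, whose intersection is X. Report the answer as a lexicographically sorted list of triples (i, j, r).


Recovering R(i,j) via the rank-extension bound from the 9 conditions:

  R[1]: 0 1 1 1 1 1
  R[2]: 1 2 2 2 2 2
  R[3]: 1 2 2 2 3 3
  R[4]: 1 2 3 3 4 4
  R[5]: 1 2 3 3 4 5
  R[6]: 1 2 3 4 5 6

second differences of R give the permutation w = (2, 1, 5, 3, 6, 4).

ℓ(w)=4; the 3 essential cells (i,j,r):

[(1, 1, 0), (3, 4, 2), (5, 4, 3)]


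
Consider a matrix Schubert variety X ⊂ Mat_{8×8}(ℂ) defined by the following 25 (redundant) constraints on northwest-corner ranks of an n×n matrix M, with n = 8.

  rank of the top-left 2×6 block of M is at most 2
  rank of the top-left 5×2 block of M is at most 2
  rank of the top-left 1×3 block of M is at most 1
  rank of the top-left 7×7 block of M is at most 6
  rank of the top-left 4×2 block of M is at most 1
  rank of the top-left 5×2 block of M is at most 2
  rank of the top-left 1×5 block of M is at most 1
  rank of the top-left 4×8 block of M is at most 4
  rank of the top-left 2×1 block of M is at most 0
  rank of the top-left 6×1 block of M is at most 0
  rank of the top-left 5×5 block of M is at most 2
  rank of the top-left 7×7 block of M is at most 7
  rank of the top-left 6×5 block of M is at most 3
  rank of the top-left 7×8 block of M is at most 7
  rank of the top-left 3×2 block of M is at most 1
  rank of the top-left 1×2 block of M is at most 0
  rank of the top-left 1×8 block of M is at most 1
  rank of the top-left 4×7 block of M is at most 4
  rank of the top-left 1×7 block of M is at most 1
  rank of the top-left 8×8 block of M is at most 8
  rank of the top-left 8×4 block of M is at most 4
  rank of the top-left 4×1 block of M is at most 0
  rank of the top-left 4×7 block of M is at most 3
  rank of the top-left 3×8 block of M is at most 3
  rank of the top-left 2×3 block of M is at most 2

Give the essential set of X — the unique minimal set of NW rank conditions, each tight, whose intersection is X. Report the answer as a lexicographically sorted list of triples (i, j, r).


Recovering R(i,j) via the rank-extension bound from the 25 conditions:

  i=1: 0 | 0 | 1 | 1 | 1 | 1 | 1 | 1
  i=2: 0 | 1 | 2 | 2 | 2 | 2 | 2 | 2
  i=3: 0 | 1 | 2 | 2 | 2 | 3 | 3 | 3
  i=4: 0 | 1 | 2 | 2 | 2 | 3 | 3 | 4
  i=5: 0 | 1 | 2 | 2 | 2 | 3 | 4 | 5
  i=6: 0 | 1 | 2 | 3 | 3 | 4 | 5 | 6
  i=7: 1 | 2 | 3 | 4 | 4 | 5 | 6 | 7
  i=8: 1 | 2 | 3 | 4 | 5 | 6 | 7 | 8

giving w = (3, 2, 6, 8, 7, 4, 1, 5) via Δ²R.

ℓ(w)=14; the 4 essential cells (i,j,r):

[(1, 2, 0), (4, 7, 3), (5, 5, 2), (6, 1, 0)]


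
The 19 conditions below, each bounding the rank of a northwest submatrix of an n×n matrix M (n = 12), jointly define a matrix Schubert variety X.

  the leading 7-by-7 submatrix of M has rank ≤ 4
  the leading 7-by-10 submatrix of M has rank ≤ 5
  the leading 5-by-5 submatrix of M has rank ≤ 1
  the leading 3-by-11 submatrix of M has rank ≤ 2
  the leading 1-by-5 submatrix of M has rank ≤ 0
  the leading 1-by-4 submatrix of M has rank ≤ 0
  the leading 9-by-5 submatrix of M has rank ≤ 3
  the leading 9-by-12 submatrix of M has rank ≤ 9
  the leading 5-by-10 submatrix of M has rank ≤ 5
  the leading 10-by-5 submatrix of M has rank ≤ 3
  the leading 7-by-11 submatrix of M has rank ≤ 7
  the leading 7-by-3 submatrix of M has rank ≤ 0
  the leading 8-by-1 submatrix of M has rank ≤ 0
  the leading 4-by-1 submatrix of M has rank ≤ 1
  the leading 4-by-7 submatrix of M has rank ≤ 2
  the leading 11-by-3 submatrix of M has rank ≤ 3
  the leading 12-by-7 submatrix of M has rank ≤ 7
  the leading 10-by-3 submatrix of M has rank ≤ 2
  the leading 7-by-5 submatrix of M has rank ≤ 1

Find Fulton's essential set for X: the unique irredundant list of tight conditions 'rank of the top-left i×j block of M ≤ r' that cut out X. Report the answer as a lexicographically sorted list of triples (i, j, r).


Computing R[i][j] = min implied NW-rank bound (n=12, 19 conditions):

  row 1: 0, 0, 0, 0, 0, 1, 1, 1, 1, 1, 1, 1
  row 2: 0, 0, 0, 1, 1, 2, 2, 2, 2, 2, 2, 2
  row 3: 0, 0, 0, 1, 1, 2, 2, 2, 2, 2, 2, 3
  row 4: 0, 0, 0, 1, 1, 2, 2, 3, 3, 3, 3, 4
  row 5: 0, 0, 0, 1, 1, 2, 3, 4, 4, 4, 4, 5
  row 6: 0, 0, 0, 1, 1, 2, 3, 4, 5, 5, 5, 6
  row 7: 0, 0, 0, 1, 1, 2, 3, 4, 5, 5, 6, 7
  row 8: 0, 1, 1, 2, 2, 3, 4, 5, 6, 6, 7, 8
  row 9: 1, 2, 2, 3, 3, 4, 5, 6, 7, 7, 8, 9
  row 10: 1, 2, 2, 3, 3, 4, 5, 6, 7, 8, 9, 10
  row 11: 1, 2, 3, 4, 4, 5, 6, 7, 8, 9, 10, 11
  row 12: 1, 2, 3, 4, 5, 6, 7, 8, 9, 10, 11, 12

second differences of R give the permutation w = (6, 4, 12, 8, 7, 9, 11, 2, 1, 10, 3, 5).

ℓ(w)=38; the 9 essential cells (i,j,r):

[(1, 5, 0), (3, 11, 2), (4, 7, 2), (7, 3, 0), (7, 5, 1), (7, 10, 5), (8, 1, 0), (10, 3, 2), (10, 5, 3)]
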